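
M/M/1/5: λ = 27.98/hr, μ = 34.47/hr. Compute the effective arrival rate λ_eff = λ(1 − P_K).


ρ = 0.8117; P_K = (1−ρ)ρ^5/(1−ρ^6) = 0.092932
λ_eff = λ(1 − P_K) = 27.98·(1 − 0.092932) = 27.98·0.907068 = 25.3798 /hr

Final: 25.3798 /hr


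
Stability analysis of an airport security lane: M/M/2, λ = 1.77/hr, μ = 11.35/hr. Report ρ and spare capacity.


Total capacity cμ = 2·11.35 = 22.70/hr
ρ = λ/(cμ) = 1.77/22.70 = 0.07797
Stable ⇔ ρ < 1: YES
Spare capacity = cμ − λ = 22.70 − 1.77 = 20.93/hr

Final: ρ = 0.07797; stable; margin = 20.93/hr


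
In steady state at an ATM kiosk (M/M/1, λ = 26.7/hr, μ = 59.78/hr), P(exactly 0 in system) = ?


ρ = 26.7/59.78 = 0.4466
P_n = (1−ρ)·ρ^n = (1 − 0.4466)·0.4466^0 = 0.5534·1.000000 = 0.553362

Final: 0.553362


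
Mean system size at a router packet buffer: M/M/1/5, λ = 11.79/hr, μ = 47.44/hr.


ρ = 11.79/47.44 = 0.2485
L = ρ[1 − (K+1)ρ^K + Kρ^(K+1)] / [(1−ρ)(1−ρ^(K+1))]
Numerator: 0.2485·(1 − 6·0.0009481 + 5·0.0002356) = 0.247404
Denominator: (0.7515)·(0.999764) = 0.751298
L = 0.247404/0.751298 = 0.3293

Final: 0.3293


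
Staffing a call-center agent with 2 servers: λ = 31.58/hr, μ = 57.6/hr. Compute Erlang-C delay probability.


a = λ/μ = 0.5483; ρ = a/2 = 0.2741
P₀ = 0.569696 (from M/M/c formula)
C(c,a) = [a^c/(c!(1−ρ))]·P₀ = [0.30059/(2·0.7259)]·0.569696
= 0.20706·0.569696 = 0.117960

Final: 0.117960


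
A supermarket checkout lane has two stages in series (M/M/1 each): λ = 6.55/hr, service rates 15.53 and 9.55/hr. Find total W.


Each node sees arrival rate λ = 6.55/hr (tandem ⇒ throughput preserved).
W₁ = 1/(μ₁−λ) = 1/(15.53−6.55) = 0.11136 hr
W₂ = 1/(μ₂−λ) = 1/(9.55−6.55) = 0.33333 hr
W_total = W₁ + W₂ = 0.11136 + 0.33333 = 0.44469 hr

Final: 0.44469 hr


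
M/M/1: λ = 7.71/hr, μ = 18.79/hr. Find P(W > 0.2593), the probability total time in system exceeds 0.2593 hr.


W ~ Exponential(μ−λ) for M/M/1.
μ − λ = 18.79 − 7.71 = 11.0800
P(W > t) = e^{−(μ−λ)t} = e^{−2.8730} = 0.056527

Final: 0.056527


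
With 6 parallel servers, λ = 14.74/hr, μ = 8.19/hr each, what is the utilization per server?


ρ = λ/(cμ) = 14.74/(6·8.19) = 14.74/49.14 = 0.3000

Final: 0.3000


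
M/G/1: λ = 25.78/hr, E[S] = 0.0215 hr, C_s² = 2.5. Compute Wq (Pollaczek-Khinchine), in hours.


ρ = λ·E[S] = 25.78·0.0215 = 0.5543
E[S²] = E[S]²(1+C_s²) = 0.0215²·(1+2.5) = 0.001618
Wq = λ·E[S²]/(2(1−ρ)) = 25.78·0.001618/(2·0.4457) = 0.04679 hr

Final: 0.04679 hr


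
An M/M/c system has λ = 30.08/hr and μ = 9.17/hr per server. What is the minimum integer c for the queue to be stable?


Stability requires cμ > λ ⇔ c > λ/μ.
λ/μ = 30.08/9.17 = 3.2803
Minimum integer c = ⌊3.2803⌋ + 1 = 4
Check: 4·9.17 = 36.68 > 30.08, while 3·9.17 = 27.51 ≤ 30.08

Final: 4 servers


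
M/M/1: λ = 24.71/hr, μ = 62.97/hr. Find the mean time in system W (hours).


W = 1/(μ−λ) = 1/(62.97 − 24.71) = 1/38.26 = 0.02614 hr

Final: 0.02614 hr


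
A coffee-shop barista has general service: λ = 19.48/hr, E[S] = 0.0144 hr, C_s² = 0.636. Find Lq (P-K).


ρ = λ·E[S] = 19.48·0.0144 = 0.2805
Lq = ρ²(1+C_s²)/(2(1−ρ)) = 0.07869·(1+0.636)/(2·0.7195)
= 0.07869·1.6360/1.4390 = 0.08946

Final: 0.08946


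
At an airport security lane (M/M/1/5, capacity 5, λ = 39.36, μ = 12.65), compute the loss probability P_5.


ρ = λ/μ = 39.36/12.65 = 3.1115
P_K = (1−ρ)ρ^K/(1−ρ^(K+1)) = (-2.1115·291.623704)/(1 − 907.376204)
= -615.752500/-906.376204 = 0.679356

Final: 0.679356


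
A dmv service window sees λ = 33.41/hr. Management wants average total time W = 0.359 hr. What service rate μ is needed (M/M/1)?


W = 1/(μ−λ) ⇒ μ − λ = 1/W = 1/0.359 = 2.7855
μ = λ + 1/W = 33.41 + 2.7855 = 36.1955 per hr

Final: 36.1955 /hr


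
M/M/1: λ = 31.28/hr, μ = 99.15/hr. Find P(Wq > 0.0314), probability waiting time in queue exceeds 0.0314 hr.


ρ = 31.28/99.15 = 0.3155
P(Wq > t) = ρ·e^{−(μ−λ)t} = 0.3155·e^{−2.1311}
= 0.3155·0.118705 = 0.037449

Final: 0.037449


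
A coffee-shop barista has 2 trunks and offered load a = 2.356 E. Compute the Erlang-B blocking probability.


B(c,a) = (a^c/c!) / Σ_{k=0}^{c} a^k/k!
a^2/2! = 2.775368
Σ terms (k=0..2): 1.00000 + 2.35600 + 2.77537 = 6.131368
B = 2.775368/6.131368 = 0.452651

Final: 0.452651


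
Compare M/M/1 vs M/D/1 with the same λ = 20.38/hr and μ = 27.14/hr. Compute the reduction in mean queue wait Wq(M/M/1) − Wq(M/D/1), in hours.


ρ = 20.38/27.14 = 0.7509
Wq(M/M/1) = ρ/(μ−λ) = 0.7509/6.76 = 0.11108 hr
Wq(M/D/1) = ρ/(2(μ−λ)) = 0.05554 hr
Savings = 0.11108 − 0.05554 = 0.05554 hr

Final: 0.05554 hr


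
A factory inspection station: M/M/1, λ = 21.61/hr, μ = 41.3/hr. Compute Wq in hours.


ρ = 21.61/41.3 = 0.5232
Wq = ρ/(μ−λ) = 0.5232/(41.3 − 21.61) = 0.5232/19.69 = 0.02657 hr

Final: 0.02657 hr


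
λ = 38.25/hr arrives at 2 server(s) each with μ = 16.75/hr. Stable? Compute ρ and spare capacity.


Total capacity cμ = 2·16.75 = 33.50/hr
ρ = λ/(cμ) = 38.25/33.50 = 1.1418
Stable ⇔ ρ < 1: NO
Spare capacity = cμ − λ = 33.50 − 38.25 = -4.75/hr

Final: ρ = 1.1418; unstable; margin = -4.75/hr


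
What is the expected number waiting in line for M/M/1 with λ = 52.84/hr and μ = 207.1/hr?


ρ = 52.84/207.1 = 0.2551
Lq = ρ²/(1−ρ) = 0.06510/0.7449 = 0.08740

Final: 0.08740


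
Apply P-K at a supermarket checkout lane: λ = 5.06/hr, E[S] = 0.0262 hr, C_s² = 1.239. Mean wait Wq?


ρ = λ·E[S] = 5.06·0.0262 = 0.1326
E[S²] = E[S]²(1+C_s²) = 0.0262²·(1+1.239) = 0.001537
Wq = λ·E[S²]/(2(1−ρ)) = 5.06·0.001537/(2·0.8674) = 0.004483 hr

Final: 0.004483 hr


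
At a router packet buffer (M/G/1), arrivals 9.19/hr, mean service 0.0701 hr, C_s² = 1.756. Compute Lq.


ρ = λ·E[S] = 9.19·0.0701 = 0.6442
Lq = ρ²(1+C_s²)/(2(1−ρ)) = 0.4150·(1+1.756)/(2·0.3558)
= 0.4150·2.7560/0.7116 = 1.60744

Final: 1.60744


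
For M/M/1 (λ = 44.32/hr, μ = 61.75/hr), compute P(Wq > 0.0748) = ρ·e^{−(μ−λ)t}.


ρ = 44.32/61.75 = 0.7177
P(Wq > t) = ρ·e^{−(μ−λ)t} = 0.7177·e^{−1.3038}
= 0.7177·0.271508 = 0.194870

Final: 0.194870


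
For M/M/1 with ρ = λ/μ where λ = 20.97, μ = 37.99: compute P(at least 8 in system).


ρ = 20.97/37.99 = 0.5520
P(N ≥ n) = ρ^n = 0.5520^8 = 0.008619

Final: 0.008619


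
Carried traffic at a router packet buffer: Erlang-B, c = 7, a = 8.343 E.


B(7,8.343) = 0.327171 (Erlang-B)
Carried load = a(1 − B) = 8.343·(1 − 0.327171) = 8.343·0.672829 = 5.6134 E

Final: 5.6134 Erlangs


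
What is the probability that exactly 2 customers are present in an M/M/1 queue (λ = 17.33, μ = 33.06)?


ρ = 17.33/33.06 = 0.5242
P_n = (1−ρ)·ρ^n = (1 − 0.5242)·0.5242^2 = 0.4758·0.274784 = 0.130743

Final: 0.130743


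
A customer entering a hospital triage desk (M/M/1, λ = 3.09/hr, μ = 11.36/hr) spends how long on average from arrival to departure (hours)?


W = 1/(μ−λ) = 1/(11.36 − 3.09) = 1/8.27 = 0.1209 hr

Final: 0.1209 hr


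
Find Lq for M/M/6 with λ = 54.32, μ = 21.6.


a = λ/μ = 2.5148; ρ = a/6 = 0.4191
P₀ = 0.080404
Lq = P₀·a^c·ρ / (c!·(1−ρ)²) = 0.080404·252.95080·0.4191/(720·0.33740)
= 0.03509

Final: 0.03509


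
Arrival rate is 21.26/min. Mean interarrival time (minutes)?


Mean interarrival time = 1/λ = 1/21.26 minute = 0.04704 minute
In minutes: 0.04704 × 1 = 0.04704 min

Final: 0.04704 min


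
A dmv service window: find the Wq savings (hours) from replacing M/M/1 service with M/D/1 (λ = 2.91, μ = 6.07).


ρ = 2.91/6.07 = 0.4794
Wq(M/M/1) = ρ/(μ−λ) = 0.4794/3.16 = 0.15171 hr
Wq(M/D/1) = ρ/(2(μ−λ)) = 0.07586 hr
Savings = 0.15171 − 0.07586 = 0.07586 hr

Final: 0.07586 hr


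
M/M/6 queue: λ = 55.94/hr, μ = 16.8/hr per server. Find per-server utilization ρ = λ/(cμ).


ρ = λ/(cμ) = 55.94/(6·16.8) = 55.94/100.80 = 0.5550

Final: 0.5550


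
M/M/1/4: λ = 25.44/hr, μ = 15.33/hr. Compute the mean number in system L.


ρ = 25.44/15.33 = 1.6595
L = ρ[1 − (K+1)ρ^K + Kρ^(K+1)] / [(1−ρ)(1−ρ^(K+1))]
Numerator: 1.6595·(1 − 5·7.584026 + 4·12.585624) = 22.274300
Denominator: (-0.6595)·(-11.585624) = 7.640617
L = 22.274300/7.640617 = 2.9152

Final: 2.9152


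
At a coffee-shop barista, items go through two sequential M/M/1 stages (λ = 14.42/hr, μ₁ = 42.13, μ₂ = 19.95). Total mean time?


Each node sees arrival rate λ = 14.42/hr (tandem ⇒ throughput preserved).
W₁ = 1/(μ₁−λ) = 1/(42.13−14.42) = 0.03609 hr
W₂ = 1/(μ₂−λ) = 1/(19.95−14.42) = 0.18083 hr
W_total = W₁ + W₂ = 0.03609 + 0.18083 = 0.21692 hr

Final: 0.21692 hr


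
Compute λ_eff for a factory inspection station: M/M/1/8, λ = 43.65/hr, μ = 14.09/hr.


ρ = 3.0979; P_K = (1−ρ)ρ^8/(1−ρ^9) = 0.677231
λ_eff = λ(1 − P_K) = 43.65·(1 − 0.677231) = 43.65·0.322769 = 14.0889 /hr

Final: 14.0889 /hr


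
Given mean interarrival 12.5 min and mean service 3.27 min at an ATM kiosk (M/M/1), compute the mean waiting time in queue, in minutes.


λ = 60/12.5 = 4.8000 /hr
μ = 60/3.27 = 18.3486 /hr
ρ = λ/μ = 4.8000/18.3486 = 0.2616
Wq = ρ/(μ−λ) = 0.2616/(18.3486−4.8000) = 0.01931 hr
In minutes: 0.01931·60 = 1.158 min

Final: 1.158 min


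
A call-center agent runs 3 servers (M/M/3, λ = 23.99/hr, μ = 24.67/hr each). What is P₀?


a = λ/μ = 23.99/24.67 = 0.9724; ρ = a/c = 0.3241
Σ_{k=0}^{2} a^k/k! (terms k=0..2) = 1.00000 + 0.97244 + 0.47282 = 2.44525
Tail: a^3/(3!(1−ρ)) = 0.91957/(6·0.6759) = 0.22677
P₀ = 1/(2.44525 + 0.22677) = 1/2.67202 = 0.374249

Final: 0.374249


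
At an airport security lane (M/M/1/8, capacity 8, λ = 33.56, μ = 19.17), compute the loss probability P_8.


ρ = λ/μ = 33.56/19.17 = 1.7507
P_K = (1−ρ)ρ^K/(1−ρ^(K+1)) = (-0.7507·88.226432)/(1 − 154.453784)
= -66.227353/-153.453784 = 0.431578

Final: 0.431578


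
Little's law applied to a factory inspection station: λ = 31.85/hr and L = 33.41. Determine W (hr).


W = L/λ = 33.41/31.85 = 1.0490 hr

Final: 1.0490 hr


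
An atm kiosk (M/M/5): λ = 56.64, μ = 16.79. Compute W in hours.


a = 3.3734; ρ = 0.6747; P₀ = 0.030258
Lq = P₀·a^c·ρ/(c!(1−ρ)²) = 0.70230
Wq = Lq/λ = 0.70230/56.64 = 0.01240 hr
W = Wq + 1/μ = 0.01240 + 0.05956 = 0.07196 hr

Final: 0.07196 hr


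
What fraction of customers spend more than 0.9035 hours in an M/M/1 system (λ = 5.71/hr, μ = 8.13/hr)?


W ~ Exponential(μ−λ) for M/M/1.
μ − λ = 8.13 − 5.71 = 2.4200
P(W > t) = e^{−(μ−λ)t} = e^{−2.1865} = 0.112313

Final: 0.112313


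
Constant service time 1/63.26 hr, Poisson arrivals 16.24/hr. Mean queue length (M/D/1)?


ρ = 16.24/63.26 = 0.2567
M/D/1: Lq = ρ²/(2(1−ρ)) = 0.06590/(2·0.7433) = 0.04433

Final: 0.04433


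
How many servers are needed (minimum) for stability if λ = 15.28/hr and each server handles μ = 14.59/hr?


Stability requires cμ > λ ⇔ c > λ/μ.
λ/μ = 15.28/14.59 = 1.0473
Minimum integer c = ⌊1.0473⌋ + 1 = 2
Check: 2·14.59 = 29.18 > 15.28, while 1·14.59 = 14.59 ≤ 15.28

Final: 2 servers


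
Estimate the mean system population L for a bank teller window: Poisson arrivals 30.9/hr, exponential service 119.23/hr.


ρ = λ/μ = 30.9/119.23 = 0.2592
L = ρ/(1−ρ) = 0.2592/(1 − 0.2592) = 0.2592/0.7408 = 0.3498

Final: 0.3498


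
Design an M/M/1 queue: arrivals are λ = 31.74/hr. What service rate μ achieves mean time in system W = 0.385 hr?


W = 1/(μ−λ) ⇒ μ − λ = 1/W = 1/0.385 = 2.5974
μ = λ + 1/W = 31.74 + 2.5974 = 34.3374 per hr

Final: 34.3374 /hr


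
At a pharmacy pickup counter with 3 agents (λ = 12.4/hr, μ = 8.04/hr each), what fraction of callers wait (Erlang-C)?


a = λ/μ = 1.5423; ρ = a/3 = 0.5141
P₀ = 0.200403 (from M/M/c formula)
C(c,a) = [a^c/(c!(1−ρ))]·P₀ = [3.66857/(6·0.4859)]·0.200403
= 1.25833·0.200403 = 0.252173

Final: 0.252173


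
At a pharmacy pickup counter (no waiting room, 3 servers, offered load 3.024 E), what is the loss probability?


B(c,a) = (a^c/c!) / Σ_{k=0}^{c} a^k/k!
a^3/3! = 4.608866
Σ terms (k=0..3): 1.00000 + 3.02400 + 4.57229 + 4.60887 = 13.205154
B = 4.608866/13.205154 = 0.349020

Final: 0.349020


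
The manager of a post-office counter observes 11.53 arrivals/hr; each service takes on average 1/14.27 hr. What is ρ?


ρ = λ/μ = 11.53/14.27 = 0.8080

Final: 0.8080


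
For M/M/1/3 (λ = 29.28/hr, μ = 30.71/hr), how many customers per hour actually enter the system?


ρ = 0.9534; P_K = (1−ρ)ρ^3/(1−ρ^4) = 0.232413
λ_eff = λ(1 − P_K) = 29.28·(1 − 0.232413) = 29.28·0.767587 = 22.4750 /hr

Final: 22.4750 /hr


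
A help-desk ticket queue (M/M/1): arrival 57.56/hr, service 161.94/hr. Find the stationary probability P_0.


ρ = 57.56/161.94 = 0.3554
P_n = (1−ρ)·ρ^n = (1 − 0.3554)·0.3554^0 = 0.6446·1.000000 = 0.644560

Final: 0.644560


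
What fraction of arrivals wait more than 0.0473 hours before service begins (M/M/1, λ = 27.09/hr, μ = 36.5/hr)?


ρ = 27.09/36.5 = 0.7422
P(Wq > t) = ρ·e^{−(μ−λ)t} = 0.7422·e^{−0.4451}
= 0.7422·0.640765 = 0.475570

Final: 0.475570


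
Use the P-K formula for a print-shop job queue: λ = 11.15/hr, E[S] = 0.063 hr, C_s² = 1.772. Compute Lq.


ρ = λ·E[S] = 11.15·0.063 = 0.7025
Lq = ρ²(1+C_s²)/(2(1−ρ)) = 0.4934·(1+1.772)/(2·0.2975)
= 0.4934·2.7720/0.5951 = 2.29844

Final: 2.29844


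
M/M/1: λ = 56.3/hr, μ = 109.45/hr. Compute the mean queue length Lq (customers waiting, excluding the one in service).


ρ = 56.3/109.45 = 0.5144
Lq = ρ²/(1−ρ) = 0.2646/0.4856 = 0.5449

Final: 0.5449


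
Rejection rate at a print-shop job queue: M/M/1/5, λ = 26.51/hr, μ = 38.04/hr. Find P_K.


ρ = λ/μ = 26.51/38.04 = 0.6969
P_K = (1−ρ)ρ^K/(1−ρ^(K+1)) = (0.3031·0.164379)/(1 − 0.114555)
= 0.049824/0.885445 = 0.056270

Final: 0.056270


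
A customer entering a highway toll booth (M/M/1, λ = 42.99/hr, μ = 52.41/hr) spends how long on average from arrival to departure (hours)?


W = 1/(μ−λ) = 1/(52.41 − 42.99) = 1/9.42 = 0.1062 hr

Final: 0.1062 hr


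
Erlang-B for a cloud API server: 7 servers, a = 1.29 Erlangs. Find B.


B(c,a) = (a^c/c!) / Σ_{k=0}^{c} a^k/k!
a^7/7! = 0.001179
Σ terms (k=0..7): 1.00000 + 1.29000 + 0.83205 + 0.35778 + 0.11538 + 0.02977 + 0.006400 + 0.001179 = 3.632565
B = 0.001179/3.632565 = 0.0003247

Final: 0.0003247


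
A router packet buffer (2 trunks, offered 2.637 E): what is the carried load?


B(2,2.637) = 0.488746 (Erlang-B)
Carried load = a(1 − B) = 2.637·(1 − 0.488746) = 2.637·0.511254 = 1.3482 E

Final: 1.3482 Erlangs


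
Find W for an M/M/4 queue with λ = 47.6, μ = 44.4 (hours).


a = 1.0721; ρ = 0.2680; P₀ = 0.341612
Lq = P₀·a^c·ρ/(c!(1−ρ)²) = 0.009405
Wq = Lq/λ = 0.009405/47.6 = 0.0001976 hr
W = Wq + 1/μ = 0.0001976 + 0.02252 = 0.02272 hr

Final: 0.02272 hr


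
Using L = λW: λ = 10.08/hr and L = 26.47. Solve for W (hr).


W = L/λ = 26.47/10.08 = 2.6260 hr

Final: 2.6260 hr


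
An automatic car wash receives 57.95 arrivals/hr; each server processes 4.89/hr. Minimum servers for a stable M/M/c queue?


Stability requires cμ > λ ⇔ c > λ/μ.
λ/μ = 57.95/4.89 = 11.8507
Minimum integer c = ⌊11.8507⌋ + 1 = 12
Check: 12·4.89 = 58.68 > 57.95, while 11·4.89 = 53.79 ≤ 57.95

Final: 12 servers


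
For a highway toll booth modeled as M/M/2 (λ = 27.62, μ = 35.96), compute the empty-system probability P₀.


a = λ/μ = 27.62/35.96 = 0.7681; ρ = a/c = 0.3840
Σ_{k=0}^{1} a^k/k! (terms k=0..1) = 1.00000 + 0.76808 = 1.76808
Tail: a^2/(2!(1−ρ)) = 0.58994/(2·0.6160) = 0.47888
P₀ = 1/(1.76808 + 0.47888) = 1/2.24695 = 0.445047

Final: 0.445047


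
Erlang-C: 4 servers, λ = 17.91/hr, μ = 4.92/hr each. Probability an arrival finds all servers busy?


a = λ/μ = 3.6402; ρ = a/4 = 0.9101
P₀ = 0.009935 (from M/M/c formula)
C(c,a) = [a^c/(c!(1−ρ))]·P₀ = [175.59896/(24·0.08994)]·0.009935
= 81.35093·0.009935 = 0.808203

Final: 0.808203


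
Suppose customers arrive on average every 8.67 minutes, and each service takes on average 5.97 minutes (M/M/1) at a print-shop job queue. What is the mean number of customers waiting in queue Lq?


λ = 60/8.67 = 6.9204 /hr
μ = 60/5.97 = 10.0503 /hr
ρ = λ/μ = 6.9204/10.0503 = 0.6886
Lq = ρ²/(1−ρ) = 0.4741/0.3114 = 1.5225

Final: 1.5225


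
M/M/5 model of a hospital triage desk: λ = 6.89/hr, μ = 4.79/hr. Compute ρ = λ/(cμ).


ρ = λ/(cμ) = 6.89/(5·4.79) = 6.89/23.95 = 0.2877

Final: 0.2877


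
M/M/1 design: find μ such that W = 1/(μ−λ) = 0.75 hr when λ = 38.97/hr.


W = 1/(μ−λ) ⇒ μ − λ = 1/W = 1/0.75 = 1.3333
μ = λ + 1/W = 38.97 + 1.3333 = 40.3033 per hr

Final: 40.3033 /hr


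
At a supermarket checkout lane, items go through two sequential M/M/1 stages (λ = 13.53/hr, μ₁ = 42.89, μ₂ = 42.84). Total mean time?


Each node sees arrival rate λ = 13.53/hr (tandem ⇒ throughput preserved).
W₁ = 1/(μ₁−λ) = 1/(42.89−13.53) = 0.03406 hr
W₂ = 1/(μ₂−λ) = 1/(42.84−13.53) = 0.03412 hr
W_total = W₁ + W₂ = 0.03406 + 0.03412 = 0.06818 hr

Final: 0.06818 hr


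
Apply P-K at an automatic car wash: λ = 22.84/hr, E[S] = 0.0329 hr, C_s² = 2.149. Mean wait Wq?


ρ = λ·E[S] = 22.84·0.0329 = 0.7514
E[S²] = E[S]²(1+C_s²) = 0.0329²·(1+2.149) = 0.003409
Wq = λ·E[S²]/(2(1−ρ)) = 22.84·0.003409/(2·0.2486) = 0.15660 hr

Final: 0.15660 hr


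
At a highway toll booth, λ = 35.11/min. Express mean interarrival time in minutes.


Mean interarrival time = 1/λ = 1/35.11 minute = 0.02848 minute
In minutes: 0.02848 × 1 = 0.02848 min

Final: 0.02848 min


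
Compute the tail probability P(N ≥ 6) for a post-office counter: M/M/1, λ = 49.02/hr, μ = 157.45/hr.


ρ = 49.02/157.45 = 0.3113
P(N ≥ n) = ρ^n = 0.3113^6 = 0.0009107

Final: 0.0009107


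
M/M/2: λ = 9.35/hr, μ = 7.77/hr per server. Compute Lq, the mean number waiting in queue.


a = λ/μ = 1.2033; ρ = a/2 = 0.6017
P₀ = 0.248694
Lq = P₀·a^c·ρ / (c!·(1−ρ)²) = 0.248694·1.44804·0.6017/(2·0.15866)
= 0.68281

Final: 0.68281


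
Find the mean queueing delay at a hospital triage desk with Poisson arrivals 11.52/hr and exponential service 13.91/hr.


ρ = 11.52/13.91 = 0.8282
Wq = ρ/(μ−λ) = 0.8282/(13.91 − 11.52) = 0.8282/2.39 = 0.3465 hr

Final: 0.3465 hr


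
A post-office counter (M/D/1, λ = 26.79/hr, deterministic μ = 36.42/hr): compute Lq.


ρ = 26.79/36.42 = 0.7356
M/D/1: Lq = ρ²/(2(1−ρ)) = 0.5411/(2·0.2644) = 1.02317

Final: 1.02317


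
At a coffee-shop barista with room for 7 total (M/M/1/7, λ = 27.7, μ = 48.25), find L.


ρ = 27.7/48.25 = 0.5741
L = ρ[1 − (K+1)ρ^K + Kρ^(K+1)] / [(1−ρ)(1−ρ^(K+1))]
Numerator: 0.5741·(1 − 8·0.020553 + 7·0.011799) = 0.527116
Denominator: (0.4259)·(0.988201) = 0.420881
L = 0.527116/0.420881 = 1.2524

Final: 1.2524


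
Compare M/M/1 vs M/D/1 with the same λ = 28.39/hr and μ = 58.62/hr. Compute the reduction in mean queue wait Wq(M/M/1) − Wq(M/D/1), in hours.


ρ = 28.39/58.62 = 0.4843
Wq(M/M/1) = ρ/(μ−λ) = 0.4843/30.23 = 0.01602 hr
Wq(M/D/1) = ρ/(2(μ−λ)) = 0.008010 hr
Savings = 0.01602 − 0.008010 = 0.008010 hr

Final: 0.008010 hr


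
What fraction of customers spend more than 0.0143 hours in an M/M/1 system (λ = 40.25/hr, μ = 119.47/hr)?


W ~ Exponential(μ−λ) for M/M/1.
μ − λ = 119.47 − 40.25 = 79.2200
P(W > t) = e^{−(μ−λ)t} = e^{−1.1328} = 0.322115

Final: 0.322115


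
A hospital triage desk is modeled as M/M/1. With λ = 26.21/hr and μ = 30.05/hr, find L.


ρ = λ/μ = 26.21/30.05 = 0.8722
L = ρ/(1−ρ) = 0.8722/(1 − 0.8722) = 0.8722/0.1278 = 6.8255

Final: 6.8255


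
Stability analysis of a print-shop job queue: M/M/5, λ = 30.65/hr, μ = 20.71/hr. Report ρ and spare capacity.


Total capacity cμ = 5·20.71 = 103.55/hr
ρ = λ/(cμ) = 30.65/103.55 = 0.2960
Stable ⇔ ρ < 1: YES
Spare capacity = cμ − λ = 103.55 − 30.65 = 72.90/hr

Final: ρ = 0.2960; stable; margin = 72.90/hr


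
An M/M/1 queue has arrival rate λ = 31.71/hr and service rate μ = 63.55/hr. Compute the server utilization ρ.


ρ = λ/μ = 31.71/63.55 = 0.4990

Final: 0.4990


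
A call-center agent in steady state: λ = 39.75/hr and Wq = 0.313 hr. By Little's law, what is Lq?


Lq = λWq = 39.75·0.313 = 12.4418

Final: 12.4418


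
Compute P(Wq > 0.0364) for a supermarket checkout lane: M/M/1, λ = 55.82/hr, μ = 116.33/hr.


ρ = 55.82/116.33 = 0.4798
P(Wq > t) = ρ·e^{−(μ−λ)t} = 0.4798·e^{−2.2026}
= 0.4798·0.110519 = 0.053032

Final: 0.053032


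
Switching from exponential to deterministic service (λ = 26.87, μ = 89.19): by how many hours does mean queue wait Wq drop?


ρ = 26.87/89.19 = 0.3013
Wq(M/M/1) = ρ/(μ−λ) = 0.3013/62.32 = 0.004834 hr
Wq(M/D/1) = ρ/(2(μ−λ)) = 0.002417 hr
Savings = 0.004834 − 0.002417 = 0.002417 hr

Final: 0.002417 hr


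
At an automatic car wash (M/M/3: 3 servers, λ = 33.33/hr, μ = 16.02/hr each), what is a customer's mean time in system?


a = 2.0805; ρ = 0.6935; P₀ = 0.098600
Lq = P₀·a^c·ρ/(c!(1−ρ)²) = 1.09259
Wq = Lq/λ = 1.09259/33.33 = 0.03278 hr
W = Wq + 1/μ = 0.03278 + 0.06242 = 0.09520 hr

Final: 0.09520 hr


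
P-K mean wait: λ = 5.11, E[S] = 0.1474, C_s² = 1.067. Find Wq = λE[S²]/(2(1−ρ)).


ρ = λ·E[S] = 5.11·0.1474 = 0.7532
E[S²] = E[S]²(1+C_s²) = 0.1474²·(1+1.067) = 0.044909
Wq = λ·E[S²]/(2(1−ρ)) = 5.11·0.044909/(2·0.2468) = 0.46495 hr

Final: 0.46495 hr


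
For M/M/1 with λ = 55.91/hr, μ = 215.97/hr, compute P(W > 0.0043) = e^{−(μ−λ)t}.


W ~ Exponential(μ−λ) for M/M/1.
μ − λ = 215.97 − 55.91 = 160.0600
P(W > t) = e^{−(μ−λ)t} = e^{−0.6883} = 0.502451

Final: 0.502451


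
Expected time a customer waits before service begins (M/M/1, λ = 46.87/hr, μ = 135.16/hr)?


ρ = 46.87/135.16 = 0.3468
Wq = ρ/(μ−λ) = 0.3468/(135.16 − 46.87) = 0.3468/88.29 = 0.003928 hr

Final: 0.003928 hr


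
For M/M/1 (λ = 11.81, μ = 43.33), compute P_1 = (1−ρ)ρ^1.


ρ = 11.81/43.33 = 0.2726
P_n = (1−ρ)·ρ^n = (1 − 0.2726)·0.2726^1 = 0.7274·0.272559 = 0.198271

Final: 0.198271


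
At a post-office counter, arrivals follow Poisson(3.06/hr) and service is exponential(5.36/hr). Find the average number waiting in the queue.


ρ = 3.06/5.36 = 0.5709
Lq = ρ²/(1−ρ) = 0.3259/0.4291 = 0.7595

Final: 0.7595


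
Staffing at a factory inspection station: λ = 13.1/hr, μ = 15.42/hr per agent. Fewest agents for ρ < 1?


Stability requires cμ > λ ⇔ c > λ/μ.
λ/μ = 13.1/15.42 = 0.8495
Minimum integer c = ⌊0.8495⌋ + 1 = 1
Check: 1·15.42 = 15.42 > 13.1, while 0·15.42 = 0.00 ≤ 13.1

Final: 1 servers


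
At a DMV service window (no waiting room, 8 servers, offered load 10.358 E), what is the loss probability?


B(c,a) = (a^c/c!) / Σ_{k=0}^{c} a^k/k!
a^8/8! = 3286.145056
Σ terms (k=0..8): 1.00000 + 10.35800 + 53.64408 + 185.21513 + 479.61459 + 993.56958 + 1715.23229 + 2538.05372 + 3286.14506 = 9262.832454
B = 3286.145056/9262.832454 = 0.354767

Final: 0.354767


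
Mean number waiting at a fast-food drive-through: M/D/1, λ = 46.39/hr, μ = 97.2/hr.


ρ = 46.39/97.2 = 0.4773
M/D/1: Lq = ρ²/(2(1−ρ)) = 0.2278/(2·0.5227) = 0.21787

Final: 0.21787


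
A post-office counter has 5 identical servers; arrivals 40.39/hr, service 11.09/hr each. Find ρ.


ρ = λ/(cμ) = 40.39/(5·11.09) = 40.39/55.45 = 0.7284

Final: 0.7284


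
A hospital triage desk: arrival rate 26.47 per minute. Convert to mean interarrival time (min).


Mean interarrival time = 1/λ = 1/26.47 minute = 0.03778 minute
In minutes: 0.03778 × 1 = 0.03778 min

Final: 0.03778 min


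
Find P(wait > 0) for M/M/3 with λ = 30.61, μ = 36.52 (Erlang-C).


a = λ/μ = 0.8382; ρ = a/3 = 0.2794
P₀ = 0.429992 (from M/M/c formula)
C(c,a) = [a^c/(c!(1−ρ))]·P₀ = [0.58884/(6·0.7206)]·0.429992
= 0.13619·0.429992 = 0.058561

Final: 0.058561


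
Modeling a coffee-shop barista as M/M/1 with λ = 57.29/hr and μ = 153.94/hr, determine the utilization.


ρ = λ/μ = 57.29/153.94 = 0.3722

Final: 0.3722


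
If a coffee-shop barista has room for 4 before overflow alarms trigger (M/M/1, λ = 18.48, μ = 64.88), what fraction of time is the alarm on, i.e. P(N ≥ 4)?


ρ = 18.48/64.88 = 0.2848
P(N ≥ n) = ρ^n = 0.2848^4 = 0.006582

Final: 0.006582


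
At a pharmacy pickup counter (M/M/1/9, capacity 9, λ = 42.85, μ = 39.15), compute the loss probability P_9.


ρ = λ/μ = 42.85/39.15 = 1.0945
P_K = (1−ρ)ρ^K/(1−ρ^(K+1)) = (-0.09451·2.254091)/(1 − 2.467122)
= -0.213030/-1.467122 = 0.145203

Final: 0.145203


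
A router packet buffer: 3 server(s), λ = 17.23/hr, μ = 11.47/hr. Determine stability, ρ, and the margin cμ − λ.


Total capacity cμ = 3·11.47 = 34.41/hr
ρ = λ/(cμ) = 17.23/34.41 = 0.5007
Stable ⇔ ρ < 1: YES
Spare capacity = cμ − λ = 34.41 − 17.23 = 17.18/hr

Final: ρ = 0.5007; stable; margin = 17.18/hr


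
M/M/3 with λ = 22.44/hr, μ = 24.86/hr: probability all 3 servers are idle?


a = λ/μ = 22.44/24.86 = 0.9027; ρ = a/c = 0.3009
Σ_{k=0}^{2} a^k/k! (terms k=0..2) = 1.00000 + 0.90265 + 0.40739 = 2.31005
Tail: a^3/(3!(1−ρ)) = 0.73547/(6·0.6991) = 0.17533
P₀ = 1/(2.31005 + 0.17533) = 1/2.48538 = 0.402353

Final: 0.402353


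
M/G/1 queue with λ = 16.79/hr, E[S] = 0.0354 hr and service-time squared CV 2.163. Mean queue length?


ρ = λ·E[S] = 16.79·0.0354 = 0.5944
Lq = ρ²(1+C_s²)/(2(1−ρ)) = 0.3533·(1+2.163)/(2·0.4056)
= 0.3533·3.1630/0.8113 = 1.37735

Final: 1.37735


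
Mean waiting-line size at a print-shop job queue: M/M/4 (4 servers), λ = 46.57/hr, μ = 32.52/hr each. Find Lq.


a = λ/μ = 1.4320; ρ = a/4 = 0.3580
P₀ = 0.236977
Lq = P₀·a^c·ρ / (c!·(1−ρ)²) = 0.236977·4.20555·0.3580/(24·0.41215)
= 0.03607

Final: 0.03607


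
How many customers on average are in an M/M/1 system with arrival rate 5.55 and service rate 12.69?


ρ = λ/μ = 5.55/12.69 = 0.4374
L = ρ/(1−ρ) = 0.4374/(1 − 0.4374) = 0.4374/0.5626 = 0.7773

Final: 0.7773


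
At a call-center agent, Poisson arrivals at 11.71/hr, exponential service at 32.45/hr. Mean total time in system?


W = 1/(μ−λ) = 1/(32.45 − 11.71) = 1/20.74 = 0.04822 hr

Final: 0.04822 hr


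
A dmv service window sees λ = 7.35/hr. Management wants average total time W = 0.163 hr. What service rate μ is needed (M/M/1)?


W = 1/(μ−λ) ⇒ μ − λ = 1/W = 1/0.163 = 6.1350
μ = λ + 1/W = 7.35 + 6.1350 = 13.4850 per hr

Final: 13.4850 /hr


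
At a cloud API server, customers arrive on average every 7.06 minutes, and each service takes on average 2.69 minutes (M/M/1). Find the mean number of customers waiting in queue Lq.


λ = 60/7.06 = 8.4986 /hr
μ = 60/2.69 = 22.3048 /hr
ρ = λ/μ = 8.4986/22.3048 = 0.3810
Lq = ρ²/(1−ρ) = 0.1452/0.6190 = 0.2345

Final: 0.2345


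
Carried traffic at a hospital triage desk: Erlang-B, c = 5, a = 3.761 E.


B(5,3.761) = 0.177608 (Erlang-B)
Carried load = a(1 − B) = 3.761·(1 − 0.177608) = 3.761·0.822392 = 3.0930 E

Final: 3.0930 Erlangs


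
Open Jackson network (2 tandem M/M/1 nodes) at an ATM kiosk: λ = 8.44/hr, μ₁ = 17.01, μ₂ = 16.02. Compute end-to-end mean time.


Each node sees arrival rate λ = 8.44/hr (tandem ⇒ throughput preserved).
W₁ = 1/(μ₁−λ) = 1/(17.01−8.44) = 0.11669 hr
W₂ = 1/(μ₂−λ) = 1/(16.02−8.44) = 0.13193 hr
W_total = W₁ + W₂ = 0.11669 + 0.13193 = 0.24861 hr

Final: 0.24861 hr


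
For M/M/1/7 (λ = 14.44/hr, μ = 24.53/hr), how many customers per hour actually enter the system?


ρ = 0.5887; P_K = (1−ρ)ρ^7/(1−ρ^8) = 0.010223
λ_eff = λ(1 − P_K) = 14.44·(1 − 0.010223) = 14.44·0.989777 = 14.2924 /hr

Final: 14.2924 /hr


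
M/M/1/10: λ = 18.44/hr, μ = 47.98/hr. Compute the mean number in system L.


ρ = 18.44/47.98 = 0.3843
L = ρ[1 − (K+1)ρ^K + Kρ^(K+1)] / [(1−ρ)(1−ρ^(K+1))]
Numerator: 0.3843·(1 − 11·0.00007031 + 10·0.00002702) = 0.384133
Denominator: (0.6157)·(0.999973) = 0.615657
L = 0.384133/0.615657 = 0.6239

Final: 0.6239


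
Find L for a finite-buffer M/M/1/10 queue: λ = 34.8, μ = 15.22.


ρ = 34.8/15.22 = 2.2865
L = ρ[1 − (K+1)ρ^K + Kρ^(K+1)] / [(1−ρ)(1−ρ^(K+1))]
Numerator: 2.2865·(1 − 11·3905.223689 + 10·8929.157976) = 105943.636484
Denominator: (-1.2865)·(-8928.157976) = 11485.764334
L = 105943.636484/11485.764334 = 9.2239

Final: 9.2239


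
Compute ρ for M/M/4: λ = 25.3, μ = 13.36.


ρ = λ/(cμ) = 25.3/(4·13.36) = 25.3/53.44 = 0.4734

Final: 0.4734


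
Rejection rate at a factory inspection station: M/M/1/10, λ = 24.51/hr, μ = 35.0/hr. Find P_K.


ρ = λ/μ = 24.51/35.0 = 0.7003
P_K = (1−ρ)ρ^K/(1−ρ^(K+1)) = (0.2997·0.028363)/(1 − 0.019862)
= 0.008501/0.980138 = 0.008673

Final: 0.008673


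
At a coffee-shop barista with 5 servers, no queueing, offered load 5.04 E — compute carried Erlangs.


B(5,5.04) = 0.288105 (Erlang-B)
Carried load = a(1 − B) = 5.04·(1 − 0.288105) = 5.04·0.711895 = 3.5879 E

Final: 3.5879 Erlangs


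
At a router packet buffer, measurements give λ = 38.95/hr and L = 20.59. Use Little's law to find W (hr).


W = L/λ = 20.59/38.95 = 0.5286 hr

Final: 0.5286 hr


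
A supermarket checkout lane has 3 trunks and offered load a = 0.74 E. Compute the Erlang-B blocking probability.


B(c,a) = (a^c/c!) / Σ_{k=0}^{c} a^k/k!
a^3/3! = 0.067537
Σ terms (k=0..3): 1.00000 + 0.74000 + 0.27380 + 0.06754 = 2.081337
B = 0.067537/2.081337 = 0.032449

Final: 0.032449


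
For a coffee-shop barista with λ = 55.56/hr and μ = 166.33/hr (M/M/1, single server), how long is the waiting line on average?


ρ = 55.56/166.33 = 0.3340
Lq = ρ²/(1−ρ) = 0.1116/0.6660 = 0.1675

Final: 0.1675


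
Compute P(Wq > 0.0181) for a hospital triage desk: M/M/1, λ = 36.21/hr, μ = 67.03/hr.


ρ = 36.21/67.03 = 0.5402
P(Wq > t) = ρ·e^{−(μ−λ)t} = 0.5402·e^{−0.5578}
= 0.5402·0.572443 = 0.309237

Final: 0.309237


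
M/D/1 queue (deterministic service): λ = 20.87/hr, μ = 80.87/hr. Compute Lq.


ρ = 20.87/80.87 = 0.2581
M/D/1: Lq = ρ²/(2(1−ρ)) = 0.06660/(2·0.7419) = 0.04488

Final: 0.04488


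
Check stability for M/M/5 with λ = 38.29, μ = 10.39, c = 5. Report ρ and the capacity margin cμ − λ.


Total capacity cμ = 5·10.39 = 51.95/hr
ρ = λ/(cμ) = 38.29/51.95 = 0.7371
Stable ⇔ ρ < 1: YES
Spare capacity = cμ − λ = 51.95 − 38.29 = 13.66/hr

Final: ρ = 0.7371; stable; margin = 13.66/hr


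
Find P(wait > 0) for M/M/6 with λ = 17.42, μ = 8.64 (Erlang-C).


a = λ/μ = 2.0162; ρ = a/6 = 0.3360
P₀ = 0.132953 (from M/M/c formula)
C(c,a) = [a^c/(c!(1−ρ))]·P₀ = [67.17481/(720·0.6640)]·0.132953
= 0.14052·0.132953 = 0.018682

Final: 0.018682


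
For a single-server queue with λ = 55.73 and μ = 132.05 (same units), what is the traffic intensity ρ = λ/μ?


ρ = λ/μ = 55.73/132.05 = 0.4220

Final: 0.4220


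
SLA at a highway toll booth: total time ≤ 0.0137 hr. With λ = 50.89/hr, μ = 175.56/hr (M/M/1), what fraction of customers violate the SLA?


W ~ Exponential(μ−λ) for M/M/1.
μ − λ = 175.56 − 50.89 = 124.6700
P(W > t) = e^{−(μ−λ)t} = e^{−1.7080} = 0.181232

Final: 0.181232


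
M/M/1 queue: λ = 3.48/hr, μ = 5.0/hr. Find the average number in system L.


ρ = λ/μ = 3.48/5.0 = 0.6960
L = ρ/(1−ρ) = 0.6960/(1 − 0.6960) = 0.6960/0.3040 = 2.2895

Final: 2.2895


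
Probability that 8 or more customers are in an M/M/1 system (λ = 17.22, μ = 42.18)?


ρ = 17.22/42.18 = 0.4083
P(N ≥ n) = ρ^n = 0.4083^8 = 0.0007716

Final: 0.0007716


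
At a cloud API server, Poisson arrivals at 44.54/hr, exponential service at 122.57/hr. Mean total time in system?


W = 1/(μ−λ) = 1/(122.57 − 44.54) = 1/78.03 = 0.01282 hr

Final: 0.01282 hr


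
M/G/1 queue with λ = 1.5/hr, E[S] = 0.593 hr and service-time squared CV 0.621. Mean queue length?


ρ = λ·E[S] = 1.5·0.593 = 0.8895
Lq = ρ²(1+C_s²)/(2(1−ρ)) = 0.7912·(1+0.621)/(2·0.1105)
= 0.7912·1.6210/0.2210 = 5.80340

Final: 5.80340


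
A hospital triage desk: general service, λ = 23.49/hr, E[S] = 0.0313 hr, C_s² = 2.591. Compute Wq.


ρ = λ·E[S] = 23.49·0.0313 = 0.7352
E[S²] = E[S]²(1+C_s²) = 0.0313²·(1+2.591) = 0.003518
Wq = λ·E[S²]/(2(1−ρ)) = 23.49·0.003518/(2·0.2648) = 0.15606 hr

Final: 0.15606 hr


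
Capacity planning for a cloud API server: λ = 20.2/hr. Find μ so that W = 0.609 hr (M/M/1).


W = 1/(μ−λ) ⇒ μ − λ = 1/W = 1/0.609 = 1.6420
μ = λ + 1/W = 20.2 + 1.6420 = 21.8420 per hr

Final: 21.8420 /hr


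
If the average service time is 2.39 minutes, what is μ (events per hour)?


μ = 1/(service time) in consistent units.
1 hour = 60 min, so μ = 60/2.39 = 25.1046 per hour

Final: 25.1046 /hr


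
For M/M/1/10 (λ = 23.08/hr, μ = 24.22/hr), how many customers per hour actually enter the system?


ρ = 0.9529; P_K = (1−ρ)ρ^10/(1−ρ^11) = 0.070612
λ_eff = λ(1 − P_K) = 23.08·(1 − 0.070612) = 23.08·0.929388 = 21.4503 /hr

Final: 21.4503 /hr


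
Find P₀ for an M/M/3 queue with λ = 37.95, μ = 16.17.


a = λ/μ = 37.95/16.17 = 2.3469; ρ = a/c = 0.7823
Σ_{k=0}^{2} a^k/k! (terms k=0..2) = 1.00000 + 2.34694 + 2.75406 = 6.10100
Tail: a^3/(3!(1−ρ)) = 12.92722/(6·0.2177) = 9.89741
P₀ = 1/(6.10100 + 9.89741) = 1/15.99841 = 0.062506

Final: 0.062506


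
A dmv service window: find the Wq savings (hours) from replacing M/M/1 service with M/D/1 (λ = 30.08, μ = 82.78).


ρ = 30.08/82.78 = 0.3634
Wq(M/M/1) = ρ/(μ−λ) = 0.3634/52.70 = 0.006895 hr
Wq(M/D/1) = ρ/(2(μ−λ)) = 0.003448 hr
Savings = 0.006895 − 0.003448 = 0.003448 hr

Final: 0.003448 hr


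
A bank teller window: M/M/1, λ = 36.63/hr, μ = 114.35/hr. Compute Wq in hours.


ρ = 36.63/114.35 = 0.3203
Wq = ρ/(μ−λ) = 0.3203/(114.35 − 36.63) = 0.3203/77.72 = 0.004122 hr

Final: 0.004122 hr


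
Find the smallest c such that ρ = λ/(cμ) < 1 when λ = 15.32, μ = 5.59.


Stability requires cμ > λ ⇔ c > λ/μ.
λ/μ = 15.32/5.59 = 2.7406
Minimum integer c = ⌊2.7406⌋ + 1 = 3
Check: 3·5.59 = 16.77 > 15.32, while 2·5.59 = 11.18 ≤ 15.32

Final: 3 servers


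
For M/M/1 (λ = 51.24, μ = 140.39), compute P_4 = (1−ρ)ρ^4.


ρ = 51.24/140.39 = 0.3650
P_n = (1−ρ)·ρ^n = (1 − 0.3650)·0.3650^4 = 0.6350·0.017746 = 0.011269

Final: 0.011269


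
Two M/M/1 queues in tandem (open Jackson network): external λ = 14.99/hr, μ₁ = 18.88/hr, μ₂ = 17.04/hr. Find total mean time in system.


Each node sees arrival rate λ = 14.99/hr (tandem ⇒ throughput preserved).
W₁ = 1/(μ₁−λ) = 1/(18.88−14.99) = 0.25707 hr
W₂ = 1/(μ₂−λ) = 1/(17.04−14.99) = 0.48780 hr
W_total = W₁ + W₂ = 0.25707 + 0.48780 = 0.74487 hr

Final: 0.74487 hr


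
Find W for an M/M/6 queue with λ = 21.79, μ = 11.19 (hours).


a = 1.9473; ρ = 0.3245; P₀ = 0.142483
Lq = P₀·a^c·ρ/(c!(1−ρ)²) = 0.007675
Wq = Lq/λ = 0.007675/21.79 = 0.0003522 hr
W = Wq + 1/μ = 0.0003522 + 0.08937 = 0.08972 hr

Final: 0.08972 hr


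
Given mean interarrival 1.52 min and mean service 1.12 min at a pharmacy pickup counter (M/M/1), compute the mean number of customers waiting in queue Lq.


λ = 60/1.52 = 39.4737 /hr
μ = 60/1.12 = 53.5714 /hr
ρ = λ/μ = 39.4737/53.5714 = 0.7368
Lq = ρ²/(1−ρ) = 0.5429/0.2632 = 2.0632

Final: 2.0632


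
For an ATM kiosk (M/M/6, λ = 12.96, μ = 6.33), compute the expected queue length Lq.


a = λ/μ = 2.0474; ρ = a/6 = 0.3412
P₀ = 0.128851
Lq = P₀·a^c·ρ / (c!·(1−ρ)²) = 0.128851·73.65594·0.3412/(720·0.43397)
= 0.01036

Final: 0.01036


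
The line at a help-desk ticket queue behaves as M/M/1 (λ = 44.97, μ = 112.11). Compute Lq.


ρ = 44.97/112.11 = 0.4011
Lq = ρ²/(1−ρ) = 0.1609/0.5989 = 0.2687

Final: 0.2687


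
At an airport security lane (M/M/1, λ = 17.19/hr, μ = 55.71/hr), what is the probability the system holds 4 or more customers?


ρ = 17.19/55.71 = 0.3086
P(N ≥ n) = ρ^n = 0.3086^4 = 0.009065

Final: 0.009065


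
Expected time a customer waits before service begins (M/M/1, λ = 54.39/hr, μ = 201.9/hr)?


ρ = 54.39/201.9 = 0.2694
Wq = ρ/(μ−λ) = 0.2694/(201.9 − 54.39) = 0.2694/147.51 = 0.001826 hr

Final: 0.001826 hr


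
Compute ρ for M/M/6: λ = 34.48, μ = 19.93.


ρ = λ/(cμ) = 34.48/(6·19.93) = 34.48/119.58 = 0.2883

Final: 0.2883


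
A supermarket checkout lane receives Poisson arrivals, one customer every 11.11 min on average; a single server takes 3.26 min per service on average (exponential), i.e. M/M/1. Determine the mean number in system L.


λ = 60/11.11 = 5.4005 /hr
μ = 60/3.26 = 18.4049 /hr
ρ = λ/μ = 5.4005/18.4049 = 0.2934
L = ρ/(1−ρ) = 0.2934/0.7066 = 0.4153

Final: 0.4153


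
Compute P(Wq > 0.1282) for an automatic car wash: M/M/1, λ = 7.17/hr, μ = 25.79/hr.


ρ = 7.17/25.79 = 0.2780
P(Wq > t) = ρ·e^{−(μ−λ)t} = 0.2780·e^{−2.3871}
= 0.2780·0.091897 = 0.025549

Final: 0.025549


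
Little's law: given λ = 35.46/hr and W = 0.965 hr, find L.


L = λW = 35.46·0.965 = 34.2189

Final: 34.2189


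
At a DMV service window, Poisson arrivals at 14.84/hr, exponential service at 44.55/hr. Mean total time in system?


W = 1/(μ−λ) = 1/(44.55 − 14.84) = 1/29.71 = 0.03366 hr

Final: 0.03366 hr


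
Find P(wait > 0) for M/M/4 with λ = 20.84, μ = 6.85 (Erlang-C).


a = λ/μ = 3.0423; ρ = a/4 = 0.7606
P₀ = 0.035369 (from M/M/c formula)
C(c,a) = [a^c/(c!(1−ρ))]·P₀ = [85.66996/(24·0.2394)]·0.035369
= 14.90953·0.035369 = 0.527342

Final: 0.527342


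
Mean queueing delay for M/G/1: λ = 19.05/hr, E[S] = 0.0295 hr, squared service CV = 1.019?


ρ = λ·E[S] = 19.05·0.0295 = 0.5620
E[S²] = E[S]²(1+C_s²) = 0.0295²·(1+1.019) = 0.001757
Wq = λ·E[S²]/(2(1−ρ)) = 19.05·0.001757/(2·0.4380) = 0.03821 hr

Final: 0.03821 hr


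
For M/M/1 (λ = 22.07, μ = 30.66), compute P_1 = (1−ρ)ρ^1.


ρ = 22.07/30.66 = 0.7198
P_n = (1−ρ)·ρ^n = (1 − 0.7198)·0.7198^1 = 0.2802·0.719830 = 0.201675

Final: 0.201675


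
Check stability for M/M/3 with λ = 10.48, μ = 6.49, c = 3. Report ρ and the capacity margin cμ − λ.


Total capacity cμ = 3·6.49 = 19.47/hr
ρ = λ/(cμ) = 10.48/19.47 = 0.5383
Stable ⇔ ρ < 1: YES
Spare capacity = cμ − λ = 19.47 − 10.48 = 8.99/hr

Final: ρ = 0.5383; stable; margin = 8.99/hr


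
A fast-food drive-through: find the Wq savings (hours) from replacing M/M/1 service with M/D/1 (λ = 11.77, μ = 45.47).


ρ = 11.77/45.47 = 0.2589
Wq(M/M/1) = ρ/(μ−λ) = 0.2589/33.70 = 0.007681 hr
Wq(M/D/1) = ρ/(2(μ−λ)) = 0.003841 hr
Savings = 0.007681 − 0.003841 = 0.003841 hr

Final: 0.003841 hr


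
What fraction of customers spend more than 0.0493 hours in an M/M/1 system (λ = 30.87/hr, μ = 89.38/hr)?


W ~ Exponential(μ−λ) for M/M/1.
μ − λ = 89.38 − 30.87 = 58.5100
P(W > t) = e^{−(μ−λ)t} = e^{−2.8845} = 0.055880

Final: 0.055880


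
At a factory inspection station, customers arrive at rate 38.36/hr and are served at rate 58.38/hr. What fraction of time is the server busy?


ρ = λ/μ = 38.36/58.38 = 0.6571

Final: 0.6571
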